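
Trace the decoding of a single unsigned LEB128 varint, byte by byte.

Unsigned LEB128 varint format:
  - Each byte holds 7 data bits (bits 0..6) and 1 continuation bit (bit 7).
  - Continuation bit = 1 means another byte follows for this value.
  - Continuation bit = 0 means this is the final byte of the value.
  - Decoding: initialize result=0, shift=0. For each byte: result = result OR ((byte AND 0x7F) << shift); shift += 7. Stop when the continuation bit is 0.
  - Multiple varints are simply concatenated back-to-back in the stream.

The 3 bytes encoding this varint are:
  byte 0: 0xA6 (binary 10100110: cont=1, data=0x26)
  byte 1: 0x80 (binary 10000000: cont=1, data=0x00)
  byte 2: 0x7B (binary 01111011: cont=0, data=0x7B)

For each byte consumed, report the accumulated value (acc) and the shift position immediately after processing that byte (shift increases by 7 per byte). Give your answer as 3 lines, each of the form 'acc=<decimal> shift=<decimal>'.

byte 0=0xA6: payload=0x26=38, contrib = 38<<0 = 38; acc -> 38, shift -> 7
byte 1=0x80: payload=0x00=0, contrib = 0<<7 = 0; acc -> 38, shift -> 14
byte 2=0x7B: payload=0x7B=123, contrib = 123<<14 = 2015232; acc -> 2015270, shift -> 21

Answer: acc=38 shift=7
acc=38 shift=14
acc=2015270 shift=21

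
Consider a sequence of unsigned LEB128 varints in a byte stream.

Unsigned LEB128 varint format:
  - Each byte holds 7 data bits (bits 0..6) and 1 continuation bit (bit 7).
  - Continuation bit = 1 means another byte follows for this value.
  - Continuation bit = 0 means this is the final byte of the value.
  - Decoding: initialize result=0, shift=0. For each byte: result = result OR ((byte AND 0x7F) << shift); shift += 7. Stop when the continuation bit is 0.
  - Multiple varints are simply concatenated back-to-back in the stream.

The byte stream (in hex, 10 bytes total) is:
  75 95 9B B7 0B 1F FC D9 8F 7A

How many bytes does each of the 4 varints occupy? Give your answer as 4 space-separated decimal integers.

  byte[0]=0x75 cont=0 payload=0x75=117: acc |= 117<<0 -> acc=117 shift=7 [end]
Varint 1: bytes[0:1] = 75 -> value 117 (1 byte(s))
  byte[1]=0x95 cont=1 payload=0x15=21: acc |= 21<<0 -> acc=21 shift=7
  byte[2]=0x9B cont=1 payload=0x1B=27: acc |= 27<<7 -> acc=3477 shift=14
  byte[3]=0xB7 cont=1 payload=0x37=55: acc |= 55<<14 -> acc=904597 shift=21
  byte[4]=0x0B cont=0 payload=0x0B=11: acc |= 11<<21 -> acc=23973269 shift=28 [end]
Varint 2: bytes[1:5] = 95 9B B7 0B -> value 23973269 (4 byte(s))
  byte[5]=0x1F cont=0 payload=0x1F=31: acc |= 31<<0 -> acc=31 shift=7 [end]
Varint 3: bytes[5:6] = 1F -> value 31 (1 byte(s))
  byte[6]=0xFC cont=1 payload=0x7C=124: acc |= 124<<0 -> acc=124 shift=7
  byte[7]=0xD9 cont=1 payload=0x59=89: acc |= 89<<7 -> acc=11516 shift=14
  byte[8]=0x8F cont=1 payload=0x0F=15: acc |= 15<<14 -> acc=257276 shift=21
  byte[9]=0x7A cont=0 payload=0x7A=122: acc |= 122<<21 -> acc=256109820 shift=28 [end]
Varint 4: bytes[6:10] = FC D9 8F 7A -> value 256109820 (4 byte(s))

Answer: 1 4 1 4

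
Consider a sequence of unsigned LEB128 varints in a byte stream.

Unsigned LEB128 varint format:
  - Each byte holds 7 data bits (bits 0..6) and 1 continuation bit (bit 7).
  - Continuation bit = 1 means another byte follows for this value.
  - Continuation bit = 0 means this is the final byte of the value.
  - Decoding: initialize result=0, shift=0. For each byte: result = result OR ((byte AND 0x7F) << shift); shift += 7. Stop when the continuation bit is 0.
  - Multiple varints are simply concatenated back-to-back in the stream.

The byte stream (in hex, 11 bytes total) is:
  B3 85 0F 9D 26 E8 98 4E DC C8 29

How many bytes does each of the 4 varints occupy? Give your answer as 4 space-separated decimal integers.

Answer: 3 2 3 3

Derivation:
  byte[0]=0xB3 cont=1 payload=0x33=51: acc |= 51<<0 -> acc=51 shift=7
  byte[1]=0x85 cont=1 payload=0x05=5: acc |= 5<<7 -> acc=691 shift=14
  byte[2]=0x0F cont=0 payload=0x0F=15: acc |= 15<<14 -> acc=246451 shift=21 [end]
Varint 1: bytes[0:3] = B3 85 0F -> value 246451 (3 byte(s))
  byte[3]=0x9D cont=1 payload=0x1D=29: acc |= 29<<0 -> acc=29 shift=7
  byte[4]=0x26 cont=0 payload=0x26=38: acc |= 38<<7 -> acc=4893 shift=14 [end]
Varint 2: bytes[3:5] = 9D 26 -> value 4893 (2 byte(s))
  byte[5]=0xE8 cont=1 payload=0x68=104: acc |= 104<<0 -> acc=104 shift=7
  byte[6]=0x98 cont=1 payload=0x18=24: acc |= 24<<7 -> acc=3176 shift=14
  byte[7]=0x4E cont=0 payload=0x4E=78: acc |= 78<<14 -> acc=1281128 shift=21 [end]
Varint 3: bytes[5:8] = E8 98 4E -> value 1281128 (3 byte(s))
  byte[8]=0xDC cont=1 payload=0x5C=92: acc |= 92<<0 -> acc=92 shift=7
  byte[9]=0xC8 cont=1 payload=0x48=72: acc |= 72<<7 -> acc=9308 shift=14
  byte[10]=0x29 cont=0 payload=0x29=41: acc |= 41<<14 -> acc=681052 shift=21 [end]
Varint 4: bytes[8:11] = DC C8 29 -> value 681052 (3 byte(s))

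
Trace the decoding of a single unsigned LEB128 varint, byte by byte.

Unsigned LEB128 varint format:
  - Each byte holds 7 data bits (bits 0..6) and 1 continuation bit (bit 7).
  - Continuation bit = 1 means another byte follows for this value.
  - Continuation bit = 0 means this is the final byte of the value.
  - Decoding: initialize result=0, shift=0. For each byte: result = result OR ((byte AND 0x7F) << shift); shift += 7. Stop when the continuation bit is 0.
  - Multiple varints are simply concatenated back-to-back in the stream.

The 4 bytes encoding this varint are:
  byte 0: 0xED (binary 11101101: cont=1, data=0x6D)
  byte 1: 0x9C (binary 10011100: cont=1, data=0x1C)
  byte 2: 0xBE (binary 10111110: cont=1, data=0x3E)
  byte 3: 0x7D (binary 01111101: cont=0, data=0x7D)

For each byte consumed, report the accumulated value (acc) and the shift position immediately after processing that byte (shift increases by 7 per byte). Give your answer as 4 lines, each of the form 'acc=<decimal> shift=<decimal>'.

Answer: acc=109 shift=7
acc=3693 shift=14
acc=1019501 shift=21
acc=263163501 shift=28

Derivation:
byte 0=0xED: payload=0x6D=109, contrib = 109<<0 = 109; acc -> 109, shift -> 7
byte 1=0x9C: payload=0x1C=28, contrib = 28<<7 = 3584; acc -> 3693, shift -> 14
byte 2=0xBE: payload=0x3E=62, contrib = 62<<14 = 1015808; acc -> 1019501, shift -> 21
byte 3=0x7D: payload=0x7D=125, contrib = 125<<21 = 262144000; acc -> 263163501, shift -> 28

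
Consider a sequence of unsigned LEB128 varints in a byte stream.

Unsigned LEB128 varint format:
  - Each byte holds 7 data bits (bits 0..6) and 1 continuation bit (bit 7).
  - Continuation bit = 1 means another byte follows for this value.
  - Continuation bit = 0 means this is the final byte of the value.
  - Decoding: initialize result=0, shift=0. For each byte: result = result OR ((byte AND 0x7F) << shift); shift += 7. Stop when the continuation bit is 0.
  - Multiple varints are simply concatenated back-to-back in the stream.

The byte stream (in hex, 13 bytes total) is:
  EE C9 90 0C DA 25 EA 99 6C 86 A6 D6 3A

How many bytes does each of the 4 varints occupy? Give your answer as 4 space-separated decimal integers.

Answer: 4 2 3 4

Derivation:
  byte[0]=0xEE cont=1 payload=0x6E=110: acc |= 110<<0 -> acc=110 shift=7
  byte[1]=0xC9 cont=1 payload=0x49=73: acc |= 73<<7 -> acc=9454 shift=14
  byte[2]=0x90 cont=1 payload=0x10=16: acc |= 16<<14 -> acc=271598 shift=21
  byte[3]=0x0C cont=0 payload=0x0C=12: acc |= 12<<21 -> acc=25437422 shift=28 [end]
Varint 1: bytes[0:4] = EE C9 90 0C -> value 25437422 (4 byte(s))
  byte[4]=0xDA cont=1 payload=0x5A=90: acc |= 90<<0 -> acc=90 shift=7
  byte[5]=0x25 cont=0 payload=0x25=37: acc |= 37<<7 -> acc=4826 shift=14 [end]
Varint 2: bytes[4:6] = DA 25 -> value 4826 (2 byte(s))
  byte[6]=0xEA cont=1 payload=0x6A=106: acc |= 106<<0 -> acc=106 shift=7
  byte[7]=0x99 cont=1 payload=0x19=25: acc |= 25<<7 -> acc=3306 shift=14
  byte[8]=0x6C cont=0 payload=0x6C=108: acc |= 108<<14 -> acc=1772778 shift=21 [end]
Varint 3: bytes[6:9] = EA 99 6C -> value 1772778 (3 byte(s))
  byte[9]=0x86 cont=1 payload=0x06=6: acc |= 6<<0 -> acc=6 shift=7
  byte[10]=0xA6 cont=1 payload=0x26=38: acc |= 38<<7 -> acc=4870 shift=14
  byte[11]=0xD6 cont=1 payload=0x56=86: acc |= 86<<14 -> acc=1413894 shift=21
  byte[12]=0x3A cont=0 payload=0x3A=58: acc |= 58<<21 -> acc=123048710 shift=28 [end]
Varint 4: bytes[9:13] = 86 A6 D6 3A -> value 123048710 (4 byte(s))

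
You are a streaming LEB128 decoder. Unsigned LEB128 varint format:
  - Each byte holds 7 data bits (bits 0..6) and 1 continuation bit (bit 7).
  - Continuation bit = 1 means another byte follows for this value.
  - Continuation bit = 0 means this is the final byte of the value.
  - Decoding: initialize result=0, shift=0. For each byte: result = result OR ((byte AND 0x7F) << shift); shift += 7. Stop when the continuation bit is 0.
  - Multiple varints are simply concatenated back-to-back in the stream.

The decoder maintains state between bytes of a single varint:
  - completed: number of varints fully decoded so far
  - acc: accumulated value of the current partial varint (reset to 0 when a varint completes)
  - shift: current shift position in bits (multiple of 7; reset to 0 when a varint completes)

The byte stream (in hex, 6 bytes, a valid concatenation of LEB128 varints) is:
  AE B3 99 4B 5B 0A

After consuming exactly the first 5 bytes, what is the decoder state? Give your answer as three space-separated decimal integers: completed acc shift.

byte[0]=0xAE cont=1 payload=0x2E: acc |= 46<<0 -> completed=0 acc=46 shift=7
byte[1]=0xB3 cont=1 payload=0x33: acc |= 51<<7 -> completed=0 acc=6574 shift=14
byte[2]=0x99 cont=1 payload=0x19: acc |= 25<<14 -> completed=0 acc=416174 shift=21
byte[3]=0x4B cont=0 payload=0x4B: varint #1 complete (value=157702574); reset -> completed=1 acc=0 shift=0
byte[4]=0x5B cont=0 payload=0x5B: varint #2 complete (value=91); reset -> completed=2 acc=0 shift=0

Answer: 2 0 0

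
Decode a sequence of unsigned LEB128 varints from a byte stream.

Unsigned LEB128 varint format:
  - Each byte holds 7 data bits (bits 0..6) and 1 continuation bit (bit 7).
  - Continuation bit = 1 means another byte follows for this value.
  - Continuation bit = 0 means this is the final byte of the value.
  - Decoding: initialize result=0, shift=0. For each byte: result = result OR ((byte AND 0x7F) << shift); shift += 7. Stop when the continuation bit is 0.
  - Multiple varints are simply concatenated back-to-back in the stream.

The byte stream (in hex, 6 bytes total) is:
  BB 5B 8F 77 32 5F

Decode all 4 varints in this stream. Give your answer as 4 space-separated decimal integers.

  byte[0]=0xBB cont=1 payload=0x3B=59: acc |= 59<<0 -> acc=59 shift=7
  byte[1]=0x5B cont=0 payload=0x5B=91: acc |= 91<<7 -> acc=11707 shift=14 [end]
Varint 1: bytes[0:2] = BB 5B -> value 11707 (2 byte(s))
  byte[2]=0x8F cont=1 payload=0x0F=15: acc |= 15<<0 -> acc=15 shift=7
  byte[3]=0x77 cont=0 payload=0x77=119: acc |= 119<<7 -> acc=15247 shift=14 [end]
Varint 2: bytes[2:4] = 8F 77 -> value 15247 (2 byte(s))
  byte[4]=0x32 cont=0 payload=0x32=50: acc |= 50<<0 -> acc=50 shift=7 [end]
Varint 3: bytes[4:5] = 32 -> value 50 (1 byte(s))
  byte[5]=0x5F cont=0 payload=0x5F=95: acc |= 95<<0 -> acc=95 shift=7 [end]
Varint 4: bytes[5:6] = 5F -> value 95 (1 byte(s))

Answer: 11707 15247 50 95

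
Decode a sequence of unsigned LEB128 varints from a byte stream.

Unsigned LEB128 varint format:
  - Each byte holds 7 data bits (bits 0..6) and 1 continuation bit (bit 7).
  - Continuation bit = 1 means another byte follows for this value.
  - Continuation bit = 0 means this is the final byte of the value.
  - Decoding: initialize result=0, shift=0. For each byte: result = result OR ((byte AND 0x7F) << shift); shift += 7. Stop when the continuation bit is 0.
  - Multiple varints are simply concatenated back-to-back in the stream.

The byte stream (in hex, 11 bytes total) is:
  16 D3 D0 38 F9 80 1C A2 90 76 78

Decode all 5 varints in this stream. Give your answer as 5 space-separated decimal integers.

Answer: 22 927827 458873 1935394 120

Derivation:
  byte[0]=0x16 cont=0 payload=0x16=22: acc |= 22<<0 -> acc=22 shift=7 [end]
Varint 1: bytes[0:1] = 16 -> value 22 (1 byte(s))
  byte[1]=0xD3 cont=1 payload=0x53=83: acc |= 83<<0 -> acc=83 shift=7
  byte[2]=0xD0 cont=1 payload=0x50=80: acc |= 80<<7 -> acc=10323 shift=14
  byte[3]=0x38 cont=0 payload=0x38=56: acc |= 56<<14 -> acc=927827 shift=21 [end]
Varint 2: bytes[1:4] = D3 D0 38 -> value 927827 (3 byte(s))
  byte[4]=0xF9 cont=1 payload=0x79=121: acc |= 121<<0 -> acc=121 shift=7
  byte[5]=0x80 cont=1 payload=0x00=0: acc |= 0<<7 -> acc=121 shift=14
  byte[6]=0x1C cont=0 payload=0x1C=28: acc |= 28<<14 -> acc=458873 shift=21 [end]
Varint 3: bytes[4:7] = F9 80 1C -> value 458873 (3 byte(s))
  byte[7]=0xA2 cont=1 payload=0x22=34: acc |= 34<<0 -> acc=34 shift=7
  byte[8]=0x90 cont=1 payload=0x10=16: acc |= 16<<7 -> acc=2082 shift=14
  byte[9]=0x76 cont=0 payload=0x76=118: acc |= 118<<14 -> acc=1935394 shift=21 [end]
Varint 4: bytes[7:10] = A2 90 76 -> value 1935394 (3 byte(s))
  byte[10]=0x78 cont=0 payload=0x78=120: acc |= 120<<0 -> acc=120 shift=7 [end]
Varint 5: bytes[10:11] = 78 -> value 120 (1 byte(s))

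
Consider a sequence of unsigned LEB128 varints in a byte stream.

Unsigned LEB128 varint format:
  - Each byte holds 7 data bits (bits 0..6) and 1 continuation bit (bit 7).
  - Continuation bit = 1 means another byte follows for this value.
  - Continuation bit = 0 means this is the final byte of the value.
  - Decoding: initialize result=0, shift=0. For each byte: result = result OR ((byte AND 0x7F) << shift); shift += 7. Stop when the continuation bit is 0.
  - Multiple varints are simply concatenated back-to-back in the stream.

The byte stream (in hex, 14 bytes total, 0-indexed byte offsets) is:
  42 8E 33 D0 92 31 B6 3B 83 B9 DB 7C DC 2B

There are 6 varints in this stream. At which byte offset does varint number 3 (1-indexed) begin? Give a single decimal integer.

Answer: 3

Derivation:
  byte[0]=0x42 cont=0 payload=0x42=66: acc |= 66<<0 -> acc=66 shift=7 [end]
Varint 1: bytes[0:1] = 42 -> value 66 (1 byte(s))
  byte[1]=0x8E cont=1 payload=0x0E=14: acc |= 14<<0 -> acc=14 shift=7
  byte[2]=0x33 cont=0 payload=0x33=51: acc |= 51<<7 -> acc=6542 shift=14 [end]
Varint 2: bytes[1:3] = 8E 33 -> value 6542 (2 byte(s))
  byte[3]=0xD0 cont=1 payload=0x50=80: acc |= 80<<0 -> acc=80 shift=7
  byte[4]=0x92 cont=1 payload=0x12=18: acc |= 18<<7 -> acc=2384 shift=14
  byte[5]=0x31 cont=0 payload=0x31=49: acc |= 49<<14 -> acc=805200 shift=21 [end]
Varint 3: bytes[3:6] = D0 92 31 -> value 805200 (3 byte(s))
  byte[6]=0xB6 cont=1 payload=0x36=54: acc |= 54<<0 -> acc=54 shift=7
  byte[7]=0x3B cont=0 payload=0x3B=59: acc |= 59<<7 -> acc=7606 shift=14 [end]
Varint 4: bytes[6:8] = B6 3B -> value 7606 (2 byte(s))
  byte[8]=0x83 cont=1 payload=0x03=3: acc |= 3<<0 -> acc=3 shift=7
  byte[9]=0xB9 cont=1 payload=0x39=57: acc |= 57<<7 -> acc=7299 shift=14
  byte[10]=0xDB cont=1 payload=0x5B=91: acc |= 91<<14 -> acc=1498243 shift=21
  byte[11]=0x7C cont=0 payload=0x7C=124: acc |= 124<<21 -> acc=261545091 shift=28 [end]
Varint 5: bytes[8:12] = 83 B9 DB 7C -> value 261545091 (4 byte(s))
  byte[12]=0xDC cont=1 payload=0x5C=92: acc |= 92<<0 -> acc=92 shift=7
  byte[13]=0x2B cont=0 payload=0x2B=43: acc |= 43<<7 -> acc=5596 shift=14 [end]
Varint 6: bytes[12:14] = DC 2B -> value 5596 (2 byte(s))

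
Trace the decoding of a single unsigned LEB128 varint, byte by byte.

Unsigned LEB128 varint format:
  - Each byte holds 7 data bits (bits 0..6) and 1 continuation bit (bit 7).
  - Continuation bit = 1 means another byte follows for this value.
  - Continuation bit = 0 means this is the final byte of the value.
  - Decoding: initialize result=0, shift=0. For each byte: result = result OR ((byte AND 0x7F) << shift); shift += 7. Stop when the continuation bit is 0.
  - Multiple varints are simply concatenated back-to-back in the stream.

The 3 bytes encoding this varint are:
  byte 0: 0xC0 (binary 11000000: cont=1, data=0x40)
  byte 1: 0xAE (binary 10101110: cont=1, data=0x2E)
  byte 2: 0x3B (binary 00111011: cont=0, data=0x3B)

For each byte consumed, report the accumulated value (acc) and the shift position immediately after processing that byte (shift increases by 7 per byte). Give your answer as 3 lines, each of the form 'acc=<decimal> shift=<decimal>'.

Answer: acc=64 shift=7
acc=5952 shift=14
acc=972608 shift=21

Derivation:
byte 0=0xC0: payload=0x40=64, contrib = 64<<0 = 64; acc -> 64, shift -> 7
byte 1=0xAE: payload=0x2E=46, contrib = 46<<7 = 5888; acc -> 5952, shift -> 14
byte 2=0x3B: payload=0x3B=59, contrib = 59<<14 = 966656; acc -> 972608, shift -> 21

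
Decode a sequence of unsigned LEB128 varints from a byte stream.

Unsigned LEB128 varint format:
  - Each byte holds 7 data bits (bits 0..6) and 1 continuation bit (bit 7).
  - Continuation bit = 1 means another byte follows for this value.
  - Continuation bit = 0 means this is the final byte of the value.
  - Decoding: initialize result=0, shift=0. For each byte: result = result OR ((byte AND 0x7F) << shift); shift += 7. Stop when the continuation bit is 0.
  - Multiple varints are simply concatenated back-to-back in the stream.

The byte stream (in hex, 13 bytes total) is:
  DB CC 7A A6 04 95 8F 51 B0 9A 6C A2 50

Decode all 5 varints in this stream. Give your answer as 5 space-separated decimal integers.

  byte[0]=0xDB cont=1 payload=0x5B=91: acc |= 91<<0 -> acc=91 shift=7
  byte[1]=0xCC cont=1 payload=0x4C=76: acc |= 76<<7 -> acc=9819 shift=14
  byte[2]=0x7A cont=0 payload=0x7A=122: acc |= 122<<14 -> acc=2008667 shift=21 [end]
Varint 1: bytes[0:3] = DB CC 7A -> value 2008667 (3 byte(s))
  byte[3]=0xA6 cont=1 payload=0x26=38: acc |= 38<<0 -> acc=38 shift=7
  byte[4]=0x04 cont=0 payload=0x04=4: acc |= 4<<7 -> acc=550 shift=14 [end]
Varint 2: bytes[3:5] = A6 04 -> value 550 (2 byte(s))
  byte[5]=0x95 cont=1 payload=0x15=21: acc |= 21<<0 -> acc=21 shift=7
  byte[6]=0x8F cont=1 payload=0x0F=15: acc |= 15<<7 -> acc=1941 shift=14
  byte[7]=0x51 cont=0 payload=0x51=81: acc |= 81<<14 -> acc=1329045 shift=21 [end]
Varint 3: bytes[5:8] = 95 8F 51 -> value 1329045 (3 byte(s))
  byte[8]=0xB0 cont=1 payload=0x30=48: acc |= 48<<0 -> acc=48 shift=7
  byte[9]=0x9A cont=1 payload=0x1A=26: acc |= 26<<7 -> acc=3376 shift=14
  byte[10]=0x6C cont=0 payload=0x6C=108: acc |= 108<<14 -> acc=1772848 shift=21 [end]
Varint 4: bytes[8:11] = B0 9A 6C -> value 1772848 (3 byte(s))
  byte[11]=0xA2 cont=1 payload=0x22=34: acc |= 34<<0 -> acc=34 shift=7
  byte[12]=0x50 cont=0 payload=0x50=80: acc |= 80<<7 -> acc=10274 shift=14 [end]
Varint 5: bytes[11:13] = A2 50 -> value 10274 (2 byte(s))

Answer: 2008667 550 1329045 1772848 10274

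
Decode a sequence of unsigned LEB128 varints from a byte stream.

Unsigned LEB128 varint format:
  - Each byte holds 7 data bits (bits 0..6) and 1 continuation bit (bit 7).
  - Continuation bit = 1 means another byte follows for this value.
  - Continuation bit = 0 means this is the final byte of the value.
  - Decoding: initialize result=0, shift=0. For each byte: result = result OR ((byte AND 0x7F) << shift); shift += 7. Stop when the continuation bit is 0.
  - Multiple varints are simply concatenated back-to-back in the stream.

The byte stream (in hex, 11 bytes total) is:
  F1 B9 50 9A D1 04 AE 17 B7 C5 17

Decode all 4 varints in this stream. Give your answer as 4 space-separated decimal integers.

Answer: 1318129 75930 2990 385719

Derivation:
  byte[0]=0xF1 cont=1 payload=0x71=113: acc |= 113<<0 -> acc=113 shift=7
  byte[1]=0xB9 cont=1 payload=0x39=57: acc |= 57<<7 -> acc=7409 shift=14
  byte[2]=0x50 cont=0 payload=0x50=80: acc |= 80<<14 -> acc=1318129 shift=21 [end]
Varint 1: bytes[0:3] = F1 B9 50 -> value 1318129 (3 byte(s))
  byte[3]=0x9A cont=1 payload=0x1A=26: acc |= 26<<0 -> acc=26 shift=7
  byte[4]=0xD1 cont=1 payload=0x51=81: acc |= 81<<7 -> acc=10394 shift=14
  byte[5]=0x04 cont=0 payload=0x04=4: acc |= 4<<14 -> acc=75930 shift=21 [end]
Varint 2: bytes[3:6] = 9A D1 04 -> value 75930 (3 byte(s))
  byte[6]=0xAE cont=1 payload=0x2E=46: acc |= 46<<0 -> acc=46 shift=7
  byte[7]=0x17 cont=0 payload=0x17=23: acc |= 23<<7 -> acc=2990 shift=14 [end]
Varint 3: bytes[6:8] = AE 17 -> value 2990 (2 byte(s))
  byte[8]=0xB7 cont=1 payload=0x37=55: acc |= 55<<0 -> acc=55 shift=7
  byte[9]=0xC5 cont=1 payload=0x45=69: acc |= 69<<7 -> acc=8887 shift=14
  byte[10]=0x17 cont=0 payload=0x17=23: acc |= 23<<14 -> acc=385719 shift=21 [end]
Varint 4: bytes[8:11] = B7 C5 17 -> value 385719 (3 byte(s))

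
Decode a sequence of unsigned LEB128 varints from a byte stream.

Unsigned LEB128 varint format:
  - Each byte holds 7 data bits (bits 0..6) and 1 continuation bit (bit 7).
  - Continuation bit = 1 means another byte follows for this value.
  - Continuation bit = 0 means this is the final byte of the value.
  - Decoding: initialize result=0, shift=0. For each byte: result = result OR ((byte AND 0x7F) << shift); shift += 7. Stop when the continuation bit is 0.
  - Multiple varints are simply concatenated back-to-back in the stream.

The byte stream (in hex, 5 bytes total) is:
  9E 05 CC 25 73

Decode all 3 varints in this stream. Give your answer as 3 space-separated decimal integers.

  byte[0]=0x9E cont=1 payload=0x1E=30: acc |= 30<<0 -> acc=30 shift=7
  byte[1]=0x05 cont=0 payload=0x05=5: acc |= 5<<7 -> acc=670 shift=14 [end]
Varint 1: bytes[0:2] = 9E 05 -> value 670 (2 byte(s))
  byte[2]=0xCC cont=1 payload=0x4C=76: acc |= 76<<0 -> acc=76 shift=7
  byte[3]=0x25 cont=0 payload=0x25=37: acc |= 37<<7 -> acc=4812 shift=14 [end]
Varint 2: bytes[2:4] = CC 25 -> value 4812 (2 byte(s))
  byte[4]=0x73 cont=0 payload=0x73=115: acc |= 115<<0 -> acc=115 shift=7 [end]
Varint 3: bytes[4:5] = 73 -> value 115 (1 byte(s))

Answer: 670 4812 115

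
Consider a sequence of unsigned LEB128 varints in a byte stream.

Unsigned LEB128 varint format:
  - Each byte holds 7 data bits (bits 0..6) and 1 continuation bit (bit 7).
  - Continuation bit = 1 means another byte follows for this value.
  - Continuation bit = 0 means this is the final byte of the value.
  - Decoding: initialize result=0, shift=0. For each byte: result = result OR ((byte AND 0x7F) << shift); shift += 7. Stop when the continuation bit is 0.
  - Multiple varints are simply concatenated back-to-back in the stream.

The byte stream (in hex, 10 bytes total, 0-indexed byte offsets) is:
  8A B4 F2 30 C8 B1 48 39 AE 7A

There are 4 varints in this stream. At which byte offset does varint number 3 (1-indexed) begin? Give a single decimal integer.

  byte[0]=0x8A cont=1 payload=0x0A=10: acc |= 10<<0 -> acc=10 shift=7
  byte[1]=0xB4 cont=1 payload=0x34=52: acc |= 52<<7 -> acc=6666 shift=14
  byte[2]=0xF2 cont=1 payload=0x72=114: acc |= 114<<14 -> acc=1874442 shift=21
  byte[3]=0x30 cont=0 payload=0x30=48: acc |= 48<<21 -> acc=102537738 shift=28 [end]
Varint 1: bytes[0:4] = 8A B4 F2 30 -> value 102537738 (4 byte(s))
  byte[4]=0xC8 cont=1 payload=0x48=72: acc |= 72<<0 -> acc=72 shift=7
  byte[5]=0xB1 cont=1 payload=0x31=49: acc |= 49<<7 -> acc=6344 shift=14
  byte[6]=0x48 cont=0 payload=0x48=72: acc |= 72<<14 -> acc=1185992 shift=21 [end]
Varint 2: bytes[4:7] = C8 B1 48 -> value 1185992 (3 byte(s))
  byte[7]=0x39 cont=0 payload=0x39=57: acc |= 57<<0 -> acc=57 shift=7 [end]
Varint 3: bytes[7:8] = 39 -> value 57 (1 byte(s))
  byte[8]=0xAE cont=1 payload=0x2E=46: acc |= 46<<0 -> acc=46 shift=7
  byte[9]=0x7A cont=0 payload=0x7A=122: acc |= 122<<7 -> acc=15662 shift=14 [end]
Varint 4: bytes[8:10] = AE 7A -> value 15662 (2 byte(s))

Answer: 7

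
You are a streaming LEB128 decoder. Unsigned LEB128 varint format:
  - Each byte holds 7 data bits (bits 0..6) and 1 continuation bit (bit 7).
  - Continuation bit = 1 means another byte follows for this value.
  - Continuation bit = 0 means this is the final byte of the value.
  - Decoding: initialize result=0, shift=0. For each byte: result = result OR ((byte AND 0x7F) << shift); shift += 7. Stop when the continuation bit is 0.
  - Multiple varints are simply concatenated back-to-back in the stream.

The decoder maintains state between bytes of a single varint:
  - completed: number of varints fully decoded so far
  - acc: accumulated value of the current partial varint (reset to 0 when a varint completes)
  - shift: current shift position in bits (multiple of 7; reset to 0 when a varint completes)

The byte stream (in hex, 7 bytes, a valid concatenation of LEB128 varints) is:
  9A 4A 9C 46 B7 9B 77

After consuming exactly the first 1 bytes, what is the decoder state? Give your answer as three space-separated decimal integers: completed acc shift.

byte[0]=0x9A cont=1 payload=0x1A: acc |= 26<<0 -> completed=0 acc=26 shift=7

Answer: 0 26 7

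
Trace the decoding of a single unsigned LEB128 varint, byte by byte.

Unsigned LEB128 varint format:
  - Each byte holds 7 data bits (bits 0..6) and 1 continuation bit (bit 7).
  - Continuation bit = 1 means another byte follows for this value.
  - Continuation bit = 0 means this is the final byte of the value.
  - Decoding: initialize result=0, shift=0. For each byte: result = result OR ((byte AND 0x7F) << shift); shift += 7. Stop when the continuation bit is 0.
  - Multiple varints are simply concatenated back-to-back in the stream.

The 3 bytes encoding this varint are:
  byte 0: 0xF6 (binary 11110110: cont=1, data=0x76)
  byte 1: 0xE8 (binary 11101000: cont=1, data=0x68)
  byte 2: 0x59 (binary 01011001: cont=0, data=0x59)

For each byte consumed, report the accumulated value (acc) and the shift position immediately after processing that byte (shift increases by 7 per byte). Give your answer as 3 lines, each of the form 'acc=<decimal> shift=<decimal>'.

Answer: acc=118 shift=7
acc=13430 shift=14
acc=1471606 shift=21

Derivation:
byte 0=0xF6: payload=0x76=118, contrib = 118<<0 = 118; acc -> 118, shift -> 7
byte 1=0xE8: payload=0x68=104, contrib = 104<<7 = 13312; acc -> 13430, shift -> 14
byte 2=0x59: payload=0x59=89, contrib = 89<<14 = 1458176; acc -> 1471606, shift -> 21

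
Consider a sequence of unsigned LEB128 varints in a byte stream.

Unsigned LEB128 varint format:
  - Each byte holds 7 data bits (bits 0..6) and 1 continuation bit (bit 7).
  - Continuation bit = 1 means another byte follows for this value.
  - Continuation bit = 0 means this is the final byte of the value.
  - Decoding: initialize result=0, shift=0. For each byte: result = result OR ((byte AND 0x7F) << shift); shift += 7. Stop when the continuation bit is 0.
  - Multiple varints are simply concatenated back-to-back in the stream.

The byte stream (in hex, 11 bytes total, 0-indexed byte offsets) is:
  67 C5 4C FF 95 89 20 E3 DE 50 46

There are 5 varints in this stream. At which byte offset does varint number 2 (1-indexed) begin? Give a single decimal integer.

Answer: 1

Derivation:
  byte[0]=0x67 cont=0 payload=0x67=103: acc |= 103<<0 -> acc=103 shift=7 [end]
Varint 1: bytes[0:1] = 67 -> value 103 (1 byte(s))
  byte[1]=0xC5 cont=1 payload=0x45=69: acc |= 69<<0 -> acc=69 shift=7
  byte[2]=0x4C cont=0 payload=0x4C=76: acc |= 76<<7 -> acc=9797 shift=14 [end]
Varint 2: bytes[1:3] = C5 4C -> value 9797 (2 byte(s))
  byte[3]=0xFF cont=1 payload=0x7F=127: acc |= 127<<0 -> acc=127 shift=7
  byte[4]=0x95 cont=1 payload=0x15=21: acc |= 21<<7 -> acc=2815 shift=14
  byte[5]=0x89 cont=1 payload=0x09=9: acc |= 9<<14 -> acc=150271 shift=21
  byte[6]=0x20 cont=0 payload=0x20=32: acc |= 32<<21 -> acc=67259135 shift=28 [end]
Varint 3: bytes[3:7] = FF 95 89 20 -> value 67259135 (4 byte(s))
  byte[7]=0xE3 cont=1 payload=0x63=99: acc |= 99<<0 -> acc=99 shift=7
  byte[8]=0xDE cont=1 payload=0x5E=94: acc |= 94<<7 -> acc=12131 shift=14
  byte[9]=0x50 cont=0 payload=0x50=80: acc |= 80<<14 -> acc=1322851 shift=21 [end]
Varint 4: bytes[7:10] = E3 DE 50 -> value 1322851 (3 byte(s))
  byte[10]=0x46 cont=0 payload=0x46=70: acc |= 70<<0 -> acc=70 shift=7 [end]
Varint 5: bytes[10:11] = 46 -> value 70 (1 byte(s))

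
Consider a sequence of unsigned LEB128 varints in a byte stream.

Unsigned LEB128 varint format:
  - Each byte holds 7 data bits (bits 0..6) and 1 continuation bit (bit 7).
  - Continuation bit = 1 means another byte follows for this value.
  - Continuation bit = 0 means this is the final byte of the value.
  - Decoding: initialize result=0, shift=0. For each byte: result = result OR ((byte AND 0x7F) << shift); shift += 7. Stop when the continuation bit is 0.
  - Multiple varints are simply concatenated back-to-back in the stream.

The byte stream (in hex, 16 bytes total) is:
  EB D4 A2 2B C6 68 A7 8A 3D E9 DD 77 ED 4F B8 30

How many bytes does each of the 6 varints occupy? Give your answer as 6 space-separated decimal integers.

  byte[0]=0xEB cont=1 payload=0x6B=107: acc |= 107<<0 -> acc=107 shift=7
  byte[1]=0xD4 cont=1 payload=0x54=84: acc |= 84<<7 -> acc=10859 shift=14
  byte[2]=0xA2 cont=1 payload=0x22=34: acc |= 34<<14 -> acc=567915 shift=21
  byte[3]=0x2B cont=0 payload=0x2B=43: acc |= 43<<21 -> acc=90745451 shift=28 [end]
Varint 1: bytes[0:4] = EB D4 A2 2B -> value 90745451 (4 byte(s))
  byte[4]=0xC6 cont=1 payload=0x46=70: acc |= 70<<0 -> acc=70 shift=7
  byte[5]=0x68 cont=0 payload=0x68=104: acc |= 104<<7 -> acc=13382 shift=14 [end]
Varint 2: bytes[4:6] = C6 68 -> value 13382 (2 byte(s))
  byte[6]=0xA7 cont=1 payload=0x27=39: acc |= 39<<0 -> acc=39 shift=7
  byte[7]=0x8A cont=1 payload=0x0A=10: acc |= 10<<7 -> acc=1319 shift=14
  byte[8]=0x3D cont=0 payload=0x3D=61: acc |= 61<<14 -> acc=1000743 shift=21 [end]
Varint 3: bytes[6:9] = A7 8A 3D -> value 1000743 (3 byte(s))
  byte[9]=0xE9 cont=1 payload=0x69=105: acc |= 105<<0 -> acc=105 shift=7
  byte[10]=0xDD cont=1 payload=0x5D=93: acc |= 93<<7 -> acc=12009 shift=14
  byte[11]=0x77 cont=0 payload=0x77=119: acc |= 119<<14 -> acc=1961705 shift=21 [end]
Varint 4: bytes[9:12] = E9 DD 77 -> value 1961705 (3 byte(s))
  byte[12]=0xED cont=1 payload=0x6D=109: acc |= 109<<0 -> acc=109 shift=7
  byte[13]=0x4F cont=0 payload=0x4F=79: acc |= 79<<7 -> acc=10221 shift=14 [end]
Varint 5: bytes[12:14] = ED 4F -> value 10221 (2 byte(s))
  byte[14]=0xB8 cont=1 payload=0x38=56: acc |= 56<<0 -> acc=56 shift=7
  byte[15]=0x30 cont=0 payload=0x30=48: acc |= 48<<7 -> acc=6200 shift=14 [end]
Varint 6: bytes[14:16] = B8 30 -> value 6200 (2 byte(s))

Answer: 4 2 3 3 2 2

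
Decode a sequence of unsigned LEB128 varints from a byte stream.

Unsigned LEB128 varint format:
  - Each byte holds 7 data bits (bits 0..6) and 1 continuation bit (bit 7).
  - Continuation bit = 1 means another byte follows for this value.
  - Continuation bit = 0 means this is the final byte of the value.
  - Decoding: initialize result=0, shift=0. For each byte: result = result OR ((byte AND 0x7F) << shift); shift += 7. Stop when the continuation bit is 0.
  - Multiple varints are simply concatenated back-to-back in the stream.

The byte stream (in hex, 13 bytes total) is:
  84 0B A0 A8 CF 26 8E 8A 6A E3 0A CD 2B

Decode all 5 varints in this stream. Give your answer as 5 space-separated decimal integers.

Answer: 1412 80991264 1737998 1379 5581

Derivation:
  byte[0]=0x84 cont=1 payload=0x04=4: acc |= 4<<0 -> acc=4 shift=7
  byte[1]=0x0B cont=0 payload=0x0B=11: acc |= 11<<7 -> acc=1412 shift=14 [end]
Varint 1: bytes[0:2] = 84 0B -> value 1412 (2 byte(s))
  byte[2]=0xA0 cont=1 payload=0x20=32: acc |= 32<<0 -> acc=32 shift=7
  byte[3]=0xA8 cont=1 payload=0x28=40: acc |= 40<<7 -> acc=5152 shift=14
  byte[4]=0xCF cont=1 payload=0x4F=79: acc |= 79<<14 -> acc=1299488 shift=21
  byte[5]=0x26 cont=0 payload=0x26=38: acc |= 38<<21 -> acc=80991264 shift=28 [end]
Varint 2: bytes[2:6] = A0 A8 CF 26 -> value 80991264 (4 byte(s))
  byte[6]=0x8E cont=1 payload=0x0E=14: acc |= 14<<0 -> acc=14 shift=7
  byte[7]=0x8A cont=1 payload=0x0A=10: acc |= 10<<7 -> acc=1294 shift=14
  byte[8]=0x6A cont=0 payload=0x6A=106: acc |= 106<<14 -> acc=1737998 shift=21 [end]
Varint 3: bytes[6:9] = 8E 8A 6A -> value 1737998 (3 byte(s))
  byte[9]=0xE3 cont=1 payload=0x63=99: acc |= 99<<0 -> acc=99 shift=7
  byte[10]=0x0A cont=0 payload=0x0A=10: acc |= 10<<7 -> acc=1379 shift=14 [end]
Varint 4: bytes[9:11] = E3 0A -> value 1379 (2 byte(s))
  byte[11]=0xCD cont=1 payload=0x4D=77: acc |= 77<<0 -> acc=77 shift=7
  byte[12]=0x2B cont=0 payload=0x2B=43: acc |= 43<<7 -> acc=5581 shift=14 [end]
Varint 5: bytes[11:13] = CD 2B -> value 5581 (2 byte(s))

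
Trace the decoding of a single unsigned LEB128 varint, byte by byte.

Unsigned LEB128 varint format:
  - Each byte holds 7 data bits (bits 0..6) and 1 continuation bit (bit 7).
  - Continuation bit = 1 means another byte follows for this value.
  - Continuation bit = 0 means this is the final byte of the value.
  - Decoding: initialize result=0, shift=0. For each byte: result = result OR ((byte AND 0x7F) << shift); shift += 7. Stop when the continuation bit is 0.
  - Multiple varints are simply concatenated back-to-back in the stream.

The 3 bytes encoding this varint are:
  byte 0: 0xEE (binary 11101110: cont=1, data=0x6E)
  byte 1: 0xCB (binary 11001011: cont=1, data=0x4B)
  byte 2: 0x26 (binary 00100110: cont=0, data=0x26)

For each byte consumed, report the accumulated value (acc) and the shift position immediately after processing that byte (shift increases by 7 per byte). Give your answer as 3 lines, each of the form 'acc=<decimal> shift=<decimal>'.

byte 0=0xEE: payload=0x6E=110, contrib = 110<<0 = 110; acc -> 110, shift -> 7
byte 1=0xCB: payload=0x4B=75, contrib = 75<<7 = 9600; acc -> 9710, shift -> 14
byte 2=0x26: payload=0x26=38, contrib = 38<<14 = 622592; acc -> 632302, shift -> 21

Answer: acc=110 shift=7
acc=9710 shift=14
acc=632302 shift=21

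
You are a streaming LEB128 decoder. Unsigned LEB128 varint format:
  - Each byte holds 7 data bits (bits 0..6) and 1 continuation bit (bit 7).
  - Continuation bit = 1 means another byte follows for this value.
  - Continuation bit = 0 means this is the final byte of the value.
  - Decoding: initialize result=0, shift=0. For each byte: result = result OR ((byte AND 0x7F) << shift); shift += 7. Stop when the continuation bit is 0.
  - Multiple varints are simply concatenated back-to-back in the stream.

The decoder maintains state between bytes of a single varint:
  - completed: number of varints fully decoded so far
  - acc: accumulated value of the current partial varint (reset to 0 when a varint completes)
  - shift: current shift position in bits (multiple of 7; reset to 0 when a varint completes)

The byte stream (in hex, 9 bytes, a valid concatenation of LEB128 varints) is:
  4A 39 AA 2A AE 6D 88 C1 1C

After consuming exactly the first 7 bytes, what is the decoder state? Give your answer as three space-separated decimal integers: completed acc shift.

Answer: 4 8 7

Derivation:
byte[0]=0x4A cont=0 payload=0x4A: varint #1 complete (value=74); reset -> completed=1 acc=0 shift=0
byte[1]=0x39 cont=0 payload=0x39: varint #2 complete (value=57); reset -> completed=2 acc=0 shift=0
byte[2]=0xAA cont=1 payload=0x2A: acc |= 42<<0 -> completed=2 acc=42 shift=7
byte[3]=0x2A cont=0 payload=0x2A: varint #3 complete (value=5418); reset -> completed=3 acc=0 shift=0
byte[4]=0xAE cont=1 payload=0x2E: acc |= 46<<0 -> completed=3 acc=46 shift=7
byte[5]=0x6D cont=0 payload=0x6D: varint #4 complete (value=13998); reset -> completed=4 acc=0 shift=0
byte[6]=0x88 cont=1 payload=0x08: acc |= 8<<0 -> completed=4 acc=8 shift=7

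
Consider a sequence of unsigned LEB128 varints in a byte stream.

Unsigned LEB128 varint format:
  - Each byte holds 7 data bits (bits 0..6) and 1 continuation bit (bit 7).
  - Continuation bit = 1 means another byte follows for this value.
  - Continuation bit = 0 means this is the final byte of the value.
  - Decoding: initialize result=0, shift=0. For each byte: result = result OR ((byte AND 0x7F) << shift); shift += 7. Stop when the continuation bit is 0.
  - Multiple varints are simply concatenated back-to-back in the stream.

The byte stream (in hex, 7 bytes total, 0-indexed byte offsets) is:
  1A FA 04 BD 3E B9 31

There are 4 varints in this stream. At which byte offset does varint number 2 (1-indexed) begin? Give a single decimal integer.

  byte[0]=0x1A cont=0 payload=0x1A=26: acc |= 26<<0 -> acc=26 shift=7 [end]
Varint 1: bytes[0:1] = 1A -> value 26 (1 byte(s))
  byte[1]=0xFA cont=1 payload=0x7A=122: acc |= 122<<0 -> acc=122 shift=7
  byte[2]=0x04 cont=0 payload=0x04=4: acc |= 4<<7 -> acc=634 shift=14 [end]
Varint 2: bytes[1:3] = FA 04 -> value 634 (2 byte(s))
  byte[3]=0xBD cont=1 payload=0x3D=61: acc |= 61<<0 -> acc=61 shift=7
  byte[4]=0x3E cont=0 payload=0x3E=62: acc |= 62<<7 -> acc=7997 shift=14 [end]
Varint 3: bytes[3:5] = BD 3E -> value 7997 (2 byte(s))
  byte[5]=0xB9 cont=1 payload=0x39=57: acc |= 57<<0 -> acc=57 shift=7
  byte[6]=0x31 cont=0 payload=0x31=49: acc |= 49<<7 -> acc=6329 shift=14 [end]
Varint 4: bytes[5:7] = B9 31 -> value 6329 (2 byte(s))

Answer: 1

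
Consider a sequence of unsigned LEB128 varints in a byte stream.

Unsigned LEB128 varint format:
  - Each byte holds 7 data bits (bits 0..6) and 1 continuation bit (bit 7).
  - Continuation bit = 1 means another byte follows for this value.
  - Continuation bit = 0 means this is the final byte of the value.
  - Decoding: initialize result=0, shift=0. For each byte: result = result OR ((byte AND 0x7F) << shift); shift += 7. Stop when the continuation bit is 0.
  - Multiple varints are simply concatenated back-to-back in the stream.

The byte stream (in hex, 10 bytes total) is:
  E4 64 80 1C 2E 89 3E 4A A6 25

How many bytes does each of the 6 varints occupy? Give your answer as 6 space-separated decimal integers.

  byte[0]=0xE4 cont=1 payload=0x64=100: acc |= 100<<0 -> acc=100 shift=7
  byte[1]=0x64 cont=0 payload=0x64=100: acc |= 100<<7 -> acc=12900 shift=14 [end]
Varint 1: bytes[0:2] = E4 64 -> value 12900 (2 byte(s))
  byte[2]=0x80 cont=1 payload=0x00=0: acc |= 0<<0 -> acc=0 shift=7
  byte[3]=0x1C cont=0 payload=0x1C=28: acc |= 28<<7 -> acc=3584 shift=14 [end]
Varint 2: bytes[2:4] = 80 1C -> value 3584 (2 byte(s))
  byte[4]=0x2E cont=0 payload=0x2E=46: acc |= 46<<0 -> acc=46 shift=7 [end]
Varint 3: bytes[4:5] = 2E -> value 46 (1 byte(s))
  byte[5]=0x89 cont=1 payload=0x09=9: acc |= 9<<0 -> acc=9 shift=7
  byte[6]=0x3E cont=0 payload=0x3E=62: acc |= 62<<7 -> acc=7945 shift=14 [end]
Varint 4: bytes[5:7] = 89 3E -> value 7945 (2 byte(s))
  byte[7]=0x4A cont=0 payload=0x4A=74: acc |= 74<<0 -> acc=74 shift=7 [end]
Varint 5: bytes[7:8] = 4A -> value 74 (1 byte(s))
  byte[8]=0xA6 cont=1 payload=0x26=38: acc |= 38<<0 -> acc=38 shift=7
  byte[9]=0x25 cont=0 payload=0x25=37: acc |= 37<<7 -> acc=4774 shift=14 [end]
Varint 6: bytes[8:10] = A6 25 -> value 4774 (2 byte(s))

Answer: 2 2 1 2 1 2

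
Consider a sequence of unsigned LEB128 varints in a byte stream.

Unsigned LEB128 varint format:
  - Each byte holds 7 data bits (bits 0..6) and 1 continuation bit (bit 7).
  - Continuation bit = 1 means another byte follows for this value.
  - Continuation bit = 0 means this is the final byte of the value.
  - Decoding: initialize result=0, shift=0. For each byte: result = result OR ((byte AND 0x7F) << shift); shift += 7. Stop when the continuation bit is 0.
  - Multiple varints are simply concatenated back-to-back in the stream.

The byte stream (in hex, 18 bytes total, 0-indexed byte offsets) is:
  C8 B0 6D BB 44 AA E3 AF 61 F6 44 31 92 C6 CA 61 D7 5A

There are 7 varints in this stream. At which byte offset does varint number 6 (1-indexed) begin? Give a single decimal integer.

Answer: 12

Derivation:
  byte[0]=0xC8 cont=1 payload=0x48=72: acc |= 72<<0 -> acc=72 shift=7
  byte[1]=0xB0 cont=1 payload=0x30=48: acc |= 48<<7 -> acc=6216 shift=14
  byte[2]=0x6D cont=0 payload=0x6D=109: acc |= 109<<14 -> acc=1792072 shift=21 [end]
Varint 1: bytes[0:3] = C8 B0 6D -> value 1792072 (3 byte(s))
  byte[3]=0xBB cont=1 payload=0x3B=59: acc |= 59<<0 -> acc=59 shift=7
  byte[4]=0x44 cont=0 payload=0x44=68: acc |= 68<<7 -> acc=8763 shift=14 [end]
Varint 2: bytes[3:5] = BB 44 -> value 8763 (2 byte(s))
  byte[5]=0xAA cont=1 payload=0x2A=42: acc |= 42<<0 -> acc=42 shift=7
  byte[6]=0xE3 cont=1 payload=0x63=99: acc |= 99<<7 -> acc=12714 shift=14
  byte[7]=0xAF cont=1 payload=0x2F=47: acc |= 47<<14 -> acc=782762 shift=21
  byte[8]=0x61 cont=0 payload=0x61=97: acc |= 97<<21 -> acc=204206506 shift=28 [end]
Varint 3: bytes[5:9] = AA E3 AF 61 -> value 204206506 (4 byte(s))
  byte[9]=0xF6 cont=1 payload=0x76=118: acc |= 118<<0 -> acc=118 shift=7
  byte[10]=0x44 cont=0 payload=0x44=68: acc |= 68<<7 -> acc=8822 shift=14 [end]
Varint 4: bytes[9:11] = F6 44 -> value 8822 (2 byte(s))
  byte[11]=0x31 cont=0 payload=0x31=49: acc |= 49<<0 -> acc=49 shift=7 [end]
Varint 5: bytes[11:12] = 31 -> value 49 (1 byte(s))
  byte[12]=0x92 cont=1 payload=0x12=18: acc |= 18<<0 -> acc=18 shift=7
  byte[13]=0xC6 cont=1 payload=0x46=70: acc |= 70<<7 -> acc=8978 shift=14
  byte[14]=0xCA cont=1 payload=0x4A=74: acc |= 74<<14 -> acc=1221394 shift=21
  byte[15]=0x61 cont=0 payload=0x61=97: acc |= 97<<21 -> acc=204645138 shift=28 [end]
Varint 6: bytes[12:16] = 92 C6 CA 61 -> value 204645138 (4 byte(s))
  byte[16]=0xD7 cont=1 payload=0x57=87: acc |= 87<<0 -> acc=87 shift=7
  byte[17]=0x5A cont=0 payload=0x5A=90: acc |= 90<<7 -> acc=11607 shift=14 [end]
Varint 7: bytes[16:18] = D7 5A -> value 11607 (2 byte(s))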